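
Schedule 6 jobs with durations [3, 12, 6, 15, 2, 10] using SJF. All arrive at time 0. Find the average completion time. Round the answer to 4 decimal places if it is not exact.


SJF order (ascending): [2, 3, 6, 10, 12, 15]
Completion times:
  Job 1: burst=2, C=2
  Job 2: burst=3, C=5
  Job 3: burst=6, C=11
  Job 4: burst=10, C=21
  Job 5: burst=12, C=33
  Job 6: burst=15, C=48
Average completion = 120/6 = 20.0

20.0


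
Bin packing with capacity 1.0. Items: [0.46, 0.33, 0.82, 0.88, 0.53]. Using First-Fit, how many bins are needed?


Place items sequentially using First-Fit:
  Item 0.46 -> new Bin 1
  Item 0.33 -> Bin 1 (now 0.79)
  Item 0.82 -> new Bin 2
  Item 0.88 -> new Bin 3
  Item 0.53 -> new Bin 4
Total bins used = 4

4


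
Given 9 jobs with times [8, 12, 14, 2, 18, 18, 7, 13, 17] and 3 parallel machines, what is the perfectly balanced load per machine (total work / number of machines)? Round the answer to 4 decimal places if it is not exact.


Total processing time = 8 + 12 + 14 + 2 + 18 + 18 + 7 + 13 + 17 = 109
Number of machines = 3
Ideal balanced load = 109 / 3 = 36.3333

36.3333


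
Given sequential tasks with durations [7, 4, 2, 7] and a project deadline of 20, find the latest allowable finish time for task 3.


LF(activity 3) = deadline - sum of successor durations
Successors: activities 4 through 4 with durations [7]
Sum of successor durations = 7
LF = 20 - 7 = 13

13


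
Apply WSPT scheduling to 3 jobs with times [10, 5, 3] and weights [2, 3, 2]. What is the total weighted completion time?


Compute p/w ratios and sort ascending (WSPT): [(3, 2), (5, 3), (10, 2)]
Compute weighted completion times:
  Job (p=3,w=2): C=3, w*C=2*3=6
  Job (p=5,w=3): C=8, w*C=3*8=24
  Job (p=10,w=2): C=18, w*C=2*18=36
Total weighted completion time = 66

66


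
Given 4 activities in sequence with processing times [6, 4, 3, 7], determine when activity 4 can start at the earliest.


Activity 4 starts after activities 1 through 3 complete.
Predecessor durations: [6, 4, 3]
ES = 6 + 4 + 3 = 13

13


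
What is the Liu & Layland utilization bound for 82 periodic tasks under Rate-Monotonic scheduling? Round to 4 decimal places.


Compute 2^(1/82) = 1.0084888420
Subtract 1: 1.0084888420 - 1 = 0.0084888420
Multiply by n: 82 * 0.0084888420 = 0.6960850440
Round to 4 dp: 0.6961

0.6961


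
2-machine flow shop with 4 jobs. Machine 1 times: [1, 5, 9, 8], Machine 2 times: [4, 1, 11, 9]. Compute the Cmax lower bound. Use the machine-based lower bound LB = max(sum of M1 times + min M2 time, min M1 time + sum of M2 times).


LB1 = sum(M1 times) + min(M2 times) = 23 + 1 = 24
LB2 = min(M1 times) + sum(M2 times) = 1 + 25 = 26
Lower bound = max(LB1, LB2) = max(24, 26) = 26

26


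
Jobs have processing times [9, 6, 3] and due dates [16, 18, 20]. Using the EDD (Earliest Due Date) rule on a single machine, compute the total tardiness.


Sort by due date (EDD order): [(9, 16), (6, 18), (3, 20)]
Compute completion times and tardiness:
  Job 1: p=9, d=16, C=9, tardiness=max(0,9-16)=0
  Job 2: p=6, d=18, C=15, tardiness=max(0,15-18)=0
  Job 3: p=3, d=20, C=18, tardiness=max(0,18-20)=0
Total tardiness = 0

0


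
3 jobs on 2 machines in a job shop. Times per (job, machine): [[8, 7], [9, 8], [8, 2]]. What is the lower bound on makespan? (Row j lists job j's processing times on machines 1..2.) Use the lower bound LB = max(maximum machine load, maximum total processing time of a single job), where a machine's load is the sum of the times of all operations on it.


Machine loads:
  Machine 1: 8 + 9 + 8 = 25
  Machine 2: 7 + 8 + 2 = 17
Max machine load = 25
Job totals:
  Job 1: 15
  Job 2: 17
  Job 3: 10
Max job total = 17
Lower bound = max(25, 17) = 25

25


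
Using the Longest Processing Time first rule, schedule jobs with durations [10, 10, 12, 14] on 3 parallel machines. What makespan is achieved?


Sort jobs in decreasing order (LPT): [14, 12, 10, 10]
Assign each job to the least loaded machine:
  Machine 1: jobs [14], load = 14
  Machine 2: jobs [12], load = 12
  Machine 3: jobs [10, 10], load = 20
Makespan = max load = 20

20


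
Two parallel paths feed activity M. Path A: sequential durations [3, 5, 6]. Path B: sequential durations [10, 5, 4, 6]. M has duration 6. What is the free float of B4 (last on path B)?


ES(B4) = sum of predecessors on chain B = 19
EF(B4) = ES + duration = 19 + 6 = 25
Successor of B4 is M. ES(M) = max(sum(A), sum(B)) = max(14, 25) = 25
Free float = ES(successor) - EF(current) = 25 - 25 = 0

0


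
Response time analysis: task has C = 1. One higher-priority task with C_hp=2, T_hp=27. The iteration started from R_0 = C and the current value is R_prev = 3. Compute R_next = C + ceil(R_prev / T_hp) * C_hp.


R_next = C + ceil(R_prev / T_hp) * C_hp
ceil(3 / 27) = ceil(0.1111) = 1
Interference = 1 * 2 = 2
R_next = 1 + 2 = 3
R_next = R_prev, so the iteration has converged (response time = 3).

3


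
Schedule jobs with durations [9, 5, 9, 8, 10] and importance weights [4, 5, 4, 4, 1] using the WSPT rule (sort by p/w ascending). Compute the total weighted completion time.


Compute p/w ratios and sort ascending (WSPT): [(5, 5), (8, 4), (9, 4), (9, 4), (10, 1)]
Compute weighted completion times:
  Job (p=5,w=5): C=5, w*C=5*5=25
  Job (p=8,w=4): C=13, w*C=4*13=52
  Job (p=9,w=4): C=22, w*C=4*22=88
  Job (p=9,w=4): C=31, w*C=4*31=124
  Job (p=10,w=1): C=41, w*C=1*41=41
Total weighted completion time = 330

330


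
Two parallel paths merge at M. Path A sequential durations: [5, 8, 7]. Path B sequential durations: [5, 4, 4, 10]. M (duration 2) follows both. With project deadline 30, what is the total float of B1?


Forward pass: ES(B1) = sum of predecessors on chain B = 0
EF = ES + duration = 0 + 5 = 5
Backward pass: LF(M) = deadline = 30; LS(M) = 30 - 2 = 28
LF(B1) = LS(M) - sum(successors on chain B) = 28 - 18 = 10
LS = LF - duration = 10 - 5 = 5
Total float = LS - ES = 5 - 0 = 5

5


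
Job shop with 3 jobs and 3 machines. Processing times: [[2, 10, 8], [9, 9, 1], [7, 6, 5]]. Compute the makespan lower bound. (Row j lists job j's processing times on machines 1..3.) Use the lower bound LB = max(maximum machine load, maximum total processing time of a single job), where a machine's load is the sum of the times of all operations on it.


Machine loads:
  Machine 1: 2 + 9 + 7 = 18
  Machine 2: 10 + 9 + 6 = 25
  Machine 3: 8 + 1 + 5 = 14
Max machine load = 25
Job totals:
  Job 1: 20
  Job 2: 19
  Job 3: 18
Max job total = 20
Lower bound = max(25, 20) = 25

25


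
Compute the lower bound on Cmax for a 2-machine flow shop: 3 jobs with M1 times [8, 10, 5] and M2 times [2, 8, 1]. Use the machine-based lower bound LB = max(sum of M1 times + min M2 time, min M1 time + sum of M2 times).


LB1 = sum(M1 times) + min(M2 times) = 23 + 1 = 24
LB2 = min(M1 times) + sum(M2 times) = 5 + 11 = 16
Lower bound = max(LB1, LB2) = max(24, 16) = 24

24


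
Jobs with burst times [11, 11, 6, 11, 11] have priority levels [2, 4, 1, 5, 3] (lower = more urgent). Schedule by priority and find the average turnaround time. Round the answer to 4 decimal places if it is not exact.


Sort by priority (ascending = highest first):
Order: [(1, 6), (2, 11), (3, 11), (4, 11), (5, 11)]
Completion times:
  Priority 1, burst=6, C=6
  Priority 2, burst=11, C=17
  Priority 3, burst=11, C=28
  Priority 4, burst=11, C=39
  Priority 5, burst=11, C=50
Average turnaround = 140/5 = 28.0

28.0


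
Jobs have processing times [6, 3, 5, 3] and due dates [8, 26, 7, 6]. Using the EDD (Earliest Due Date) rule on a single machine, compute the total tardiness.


Sort by due date (EDD order): [(3, 6), (5, 7), (6, 8), (3, 26)]
Compute completion times and tardiness:
  Job 1: p=3, d=6, C=3, tardiness=max(0,3-6)=0
  Job 2: p=5, d=7, C=8, tardiness=max(0,8-7)=1
  Job 3: p=6, d=8, C=14, tardiness=max(0,14-8)=6
  Job 4: p=3, d=26, C=17, tardiness=max(0,17-26)=0
Total tardiness = 7

7


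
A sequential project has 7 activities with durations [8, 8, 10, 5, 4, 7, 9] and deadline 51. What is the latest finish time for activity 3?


LF(activity 3) = deadline - sum of successor durations
Successors: activities 4 through 7 with durations [5, 4, 7, 9]
Sum of successor durations = 25
LF = 51 - 25 = 26

26


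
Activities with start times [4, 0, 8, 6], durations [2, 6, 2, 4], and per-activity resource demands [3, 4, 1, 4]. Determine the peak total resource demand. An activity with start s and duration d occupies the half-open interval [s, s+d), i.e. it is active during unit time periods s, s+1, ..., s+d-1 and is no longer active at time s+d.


Each activity i is active on [start_i, start_i + duration_i).
Compute total resource usage per time slot:
  t=0: active resources = [4], total = 4
  t=1: active resources = [4], total = 4
  t=2: active resources = [4], total = 4
  t=3: active resources = [4], total = 4
  t=4: active resources = [3, 4], total = 7
  t=5: active resources = [3, 4], total = 7
  t=6: active resources = [4], total = 4
  t=7: active resources = [4], total = 4
  t=8: active resources = [1, 4], total = 5
  t=9: active resources = [1, 4], total = 5
Peak resource demand = 7

7


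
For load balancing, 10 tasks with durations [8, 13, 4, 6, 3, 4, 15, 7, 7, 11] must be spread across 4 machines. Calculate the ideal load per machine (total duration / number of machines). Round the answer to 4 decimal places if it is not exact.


Total processing time = 8 + 13 + 4 + 6 + 3 + 4 + 15 + 7 + 7 + 11 = 78
Number of machines = 4
Ideal balanced load = 78 / 4 = 19.5

19.5


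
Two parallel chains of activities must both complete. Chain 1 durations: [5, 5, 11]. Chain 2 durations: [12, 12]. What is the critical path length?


Path A total = 5 + 5 + 11 = 21
Path B total = 12 + 12 = 24
Critical path = longest path = max(21, 24) = 24

24


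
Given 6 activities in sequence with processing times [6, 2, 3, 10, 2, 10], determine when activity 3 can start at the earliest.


Activity 3 starts after activities 1 through 2 complete.
Predecessor durations: [6, 2]
ES = 6 + 2 = 8

8


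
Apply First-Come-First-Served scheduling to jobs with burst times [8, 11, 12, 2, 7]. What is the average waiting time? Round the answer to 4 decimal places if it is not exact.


FCFS order (as given): [8, 11, 12, 2, 7]
Waiting times:
  Job 1: wait = 0
  Job 2: wait = 8
  Job 3: wait = 19
  Job 4: wait = 31
  Job 5: wait = 33
Sum of waiting times = 91
Average waiting time = 91/5 = 18.2

18.2


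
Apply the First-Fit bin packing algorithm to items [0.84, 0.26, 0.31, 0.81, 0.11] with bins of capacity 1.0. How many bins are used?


Place items sequentially using First-Fit:
  Item 0.84 -> new Bin 1
  Item 0.26 -> new Bin 2
  Item 0.31 -> Bin 2 (now 0.57)
  Item 0.81 -> new Bin 3
  Item 0.11 -> Bin 1 (now 0.95)
Total bins used = 3

3


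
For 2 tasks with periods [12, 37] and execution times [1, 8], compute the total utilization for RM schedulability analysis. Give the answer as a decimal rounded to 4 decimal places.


Compute individual utilizations (exact fractions):
  Task 1: C/T = 1/12 (approx. 0.0833)
  Task 2: C/T = 8/37 (approx. 0.2162)
Total utilization U = 1/12 + 8/37 = 133/444
Rounded to 4 decimal places: U = 0.2995
RM (Liu & Layland) bound for 2 tasks = 0.828427; compare with U = 133/444 (approx. 0.299550)
U <= bound, so schedulable by RM sufficient condition.

0.2995


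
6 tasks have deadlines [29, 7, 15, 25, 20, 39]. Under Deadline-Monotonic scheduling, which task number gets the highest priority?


Sort tasks by relative deadline (ascending):
  Task 2: deadline = 7
  Task 3: deadline = 15
  Task 5: deadline = 20
  Task 4: deadline = 25
  Task 1: deadline = 29
  Task 6: deadline = 39
Priority order (highest first): [2, 3, 5, 4, 1, 6]
Highest priority task = 2

2


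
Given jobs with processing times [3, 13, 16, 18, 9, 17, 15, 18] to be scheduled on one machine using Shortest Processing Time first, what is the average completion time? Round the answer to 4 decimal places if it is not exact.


Sort jobs by processing time (SPT order): [3, 9, 13, 15, 16, 17, 18, 18]
Compute completion times sequentially:
  Job 1: processing = 3, completes at 3
  Job 2: processing = 9, completes at 12
  Job 3: processing = 13, completes at 25
  Job 4: processing = 15, completes at 40
  Job 5: processing = 16, completes at 56
  Job 6: processing = 17, completes at 73
  Job 7: processing = 18, completes at 91
  Job 8: processing = 18, completes at 109
Sum of completion times = 409
Average completion time = 409/8 = 51.125

51.125


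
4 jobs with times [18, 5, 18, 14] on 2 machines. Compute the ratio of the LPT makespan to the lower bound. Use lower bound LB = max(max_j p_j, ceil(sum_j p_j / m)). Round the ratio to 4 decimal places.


LPT order: [18, 18, 14, 5]
Machine loads after assignment: [32, 23]
LPT makespan = 32
Lower bound = max(max_job, ceil(total/2)) = max(18, 28) = 28
Ratio = 32 / 28 = 1.1429

1.1429


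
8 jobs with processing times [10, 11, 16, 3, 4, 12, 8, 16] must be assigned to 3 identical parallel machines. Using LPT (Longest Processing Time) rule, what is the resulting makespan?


Sort jobs in decreasing order (LPT): [16, 16, 12, 11, 10, 8, 4, 3]
Assign each job to the least loaded machine:
  Machine 1: jobs [16, 10], load = 26
  Machine 2: jobs [16, 8, 3], load = 27
  Machine 3: jobs [12, 11, 4], load = 27
Makespan = max load = 27

27


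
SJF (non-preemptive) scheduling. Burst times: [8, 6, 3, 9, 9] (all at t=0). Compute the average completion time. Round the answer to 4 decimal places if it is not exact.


SJF order (ascending): [3, 6, 8, 9, 9]
Completion times:
  Job 1: burst=3, C=3
  Job 2: burst=6, C=9
  Job 3: burst=8, C=17
  Job 4: burst=9, C=26
  Job 5: burst=9, C=35
Average completion = 90/5 = 18.0

18.0


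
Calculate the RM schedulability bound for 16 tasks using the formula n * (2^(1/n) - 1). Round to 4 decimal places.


Compute 2^(1/16) = 1.0442737824
Subtract 1: 1.0442737824 - 1 = 0.0442737824
Multiply by n: 16 * 0.0442737824 = 0.7083805184
Round to 4 dp: 0.7084

0.7084


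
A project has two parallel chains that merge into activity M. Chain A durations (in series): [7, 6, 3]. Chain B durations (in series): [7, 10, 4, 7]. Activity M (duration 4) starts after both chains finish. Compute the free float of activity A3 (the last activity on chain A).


ES(A3) = sum of predecessors on chain A = 13
EF(A3) = ES + duration = 13 + 3 = 16
Successor of A3 is M. ES(M) = max(sum(A), sum(B)) = max(16, 28) = 28
Free float = ES(successor) - EF(current) = 28 - 16 = 12

12


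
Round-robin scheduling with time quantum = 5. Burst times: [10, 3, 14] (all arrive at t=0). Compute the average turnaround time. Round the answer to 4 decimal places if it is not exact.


Time quantum = 5
Execution trace:
  J1 runs 5 units, time = 5
  J2 runs 3 units, time = 8
  J3 runs 5 units, time = 13
  J1 runs 5 units, time = 18
  J3 runs 5 units, time = 23
  J3 runs 4 units, time = 27
Finish times: [18, 8, 27]
Average turnaround = 53/3 = 17.6667

17.6667


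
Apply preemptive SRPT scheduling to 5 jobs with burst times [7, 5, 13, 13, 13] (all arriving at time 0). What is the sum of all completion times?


Since all jobs arrive at t=0, SRPT equals SPT ordering.
SPT order: [5, 7, 13, 13, 13]
Completion times:
  Job 1: p=5, C=5
  Job 2: p=7, C=12
  Job 3: p=13, C=25
  Job 4: p=13, C=38
  Job 5: p=13, C=51
Total completion time = 5 + 12 + 25 + 38 + 51 = 131

131


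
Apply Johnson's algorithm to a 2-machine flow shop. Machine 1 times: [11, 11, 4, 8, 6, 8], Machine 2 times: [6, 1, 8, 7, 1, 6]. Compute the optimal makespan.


Apply Johnson's rule:
  Group 1 (a <= b): [(3, 4, 8)]
  Group 2 (a > b): [(4, 8, 7), (1, 11, 6), (6, 8, 6), (2, 11, 1), (5, 6, 1)]
Optimal job order: [3, 4, 1, 6, 2, 5]
Schedule:
  Job 3: M1 done at 4, M2 done at 12
  Job 4: M1 done at 12, M2 done at 19
  Job 1: M1 done at 23, M2 done at 29
  Job 6: M1 done at 31, M2 done at 37
  Job 2: M1 done at 42, M2 done at 43
  Job 5: M1 done at 48, M2 done at 49
Makespan = 49

49


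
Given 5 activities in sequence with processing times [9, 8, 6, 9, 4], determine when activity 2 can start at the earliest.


Activity 2 starts after activities 1 through 1 complete.
Predecessor durations: [9]
ES = 9 = 9

9


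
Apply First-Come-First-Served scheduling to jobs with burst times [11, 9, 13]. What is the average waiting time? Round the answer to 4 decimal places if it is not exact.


FCFS order (as given): [11, 9, 13]
Waiting times:
  Job 1: wait = 0
  Job 2: wait = 11
  Job 3: wait = 20
Sum of waiting times = 31
Average waiting time = 31/3 = 10.3333

10.3333


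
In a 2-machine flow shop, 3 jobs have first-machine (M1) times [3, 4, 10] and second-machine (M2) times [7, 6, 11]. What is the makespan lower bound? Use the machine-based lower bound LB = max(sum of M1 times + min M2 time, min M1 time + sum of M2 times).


LB1 = sum(M1 times) + min(M2 times) = 17 + 6 = 23
LB2 = min(M1 times) + sum(M2 times) = 3 + 24 = 27
Lower bound = max(LB1, LB2) = max(23, 27) = 27

27


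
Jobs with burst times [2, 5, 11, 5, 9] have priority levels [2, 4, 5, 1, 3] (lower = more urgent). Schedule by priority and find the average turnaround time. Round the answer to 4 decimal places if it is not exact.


Sort by priority (ascending = highest first):
Order: [(1, 5), (2, 2), (3, 9), (4, 5), (5, 11)]
Completion times:
  Priority 1, burst=5, C=5
  Priority 2, burst=2, C=7
  Priority 3, burst=9, C=16
  Priority 4, burst=5, C=21
  Priority 5, burst=11, C=32
Average turnaround = 81/5 = 16.2

16.2


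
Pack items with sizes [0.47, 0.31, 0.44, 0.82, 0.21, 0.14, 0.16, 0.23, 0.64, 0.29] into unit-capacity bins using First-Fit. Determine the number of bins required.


Place items sequentially using First-Fit:
  Item 0.47 -> new Bin 1
  Item 0.31 -> Bin 1 (now 0.78)
  Item 0.44 -> new Bin 2
  Item 0.82 -> new Bin 3
  Item 0.21 -> Bin 1 (now 0.99)
  Item 0.14 -> Bin 2 (now 0.58)
  Item 0.16 -> Bin 2 (now 0.74)
  Item 0.23 -> Bin 2 (now 0.97)
  Item 0.64 -> new Bin 4
  Item 0.29 -> Bin 4 (now 0.93)
Total bins used = 4

4


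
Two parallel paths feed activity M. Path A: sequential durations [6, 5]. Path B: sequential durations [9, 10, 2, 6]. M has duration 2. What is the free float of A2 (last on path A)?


ES(A2) = sum of predecessors on chain A = 6
EF(A2) = ES + duration = 6 + 5 = 11
Successor of A2 is M. ES(M) = max(sum(A), sum(B)) = max(11, 27) = 27
Free float = ES(successor) - EF(current) = 27 - 11 = 16

16


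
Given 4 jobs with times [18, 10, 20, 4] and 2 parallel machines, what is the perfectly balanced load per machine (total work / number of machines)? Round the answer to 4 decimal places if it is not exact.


Total processing time = 18 + 10 + 20 + 4 = 52
Number of machines = 2
Ideal balanced load = 52 / 2 = 26.0

26.0


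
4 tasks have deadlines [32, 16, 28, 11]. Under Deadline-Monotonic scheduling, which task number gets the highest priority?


Sort tasks by relative deadline (ascending):
  Task 4: deadline = 11
  Task 2: deadline = 16
  Task 3: deadline = 28
  Task 1: deadline = 32
Priority order (highest first): [4, 2, 3, 1]
Highest priority task = 4

4


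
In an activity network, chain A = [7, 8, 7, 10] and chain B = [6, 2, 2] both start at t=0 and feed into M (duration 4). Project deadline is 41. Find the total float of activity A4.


Forward pass: ES(A4) = sum of predecessors on chain A = 22
EF = ES + duration = 22 + 10 = 32
Backward pass: LF(M) = deadline = 41; LS(M) = 41 - 4 = 37
LF(A4) = LS(M) - sum(successors on chain A) = 37 - 0 = 37
LS = LF - duration = 37 - 10 = 27
Total float = LS - ES = 27 - 22 = 5

5


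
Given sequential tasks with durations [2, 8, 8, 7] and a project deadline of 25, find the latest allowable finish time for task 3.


LF(activity 3) = deadline - sum of successor durations
Successors: activities 4 through 4 with durations [7]
Sum of successor durations = 7
LF = 25 - 7 = 18

18


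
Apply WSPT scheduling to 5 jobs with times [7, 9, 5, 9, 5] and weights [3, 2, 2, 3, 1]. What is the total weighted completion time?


Compute p/w ratios and sort ascending (WSPT): [(7, 3), (5, 2), (9, 3), (9, 2), (5, 1)]
Compute weighted completion times:
  Job (p=7,w=3): C=7, w*C=3*7=21
  Job (p=5,w=2): C=12, w*C=2*12=24
  Job (p=9,w=3): C=21, w*C=3*21=63
  Job (p=9,w=2): C=30, w*C=2*30=60
  Job (p=5,w=1): C=35, w*C=1*35=35
Total weighted completion time = 203

203


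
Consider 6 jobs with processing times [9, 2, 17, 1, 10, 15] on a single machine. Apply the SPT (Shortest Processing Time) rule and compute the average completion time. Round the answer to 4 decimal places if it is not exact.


Sort jobs by processing time (SPT order): [1, 2, 9, 10, 15, 17]
Compute completion times sequentially:
  Job 1: processing = 1, completes at 1
  Job 2: processing = 2, completes at 3
  Job 3: processing = 9, completes at 12
  Job 4: processing = 10, completes at 22
  Job 5: processing = 15, completes at 37
  Job 6: processing = 17, completes at 54
Sum of completion times = 129
Average completion time = 129/6 = 21.5

21.5


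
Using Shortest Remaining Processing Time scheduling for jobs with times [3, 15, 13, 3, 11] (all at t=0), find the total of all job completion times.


Since all jobs arrive at t=0, SRPT equals SPT ordering.
SPT order: [3, 3, 11, 13, 15]
Completion times:
  Job 1: p=3, C=3
  Job 2: p=3, C=6
  Job 3: p=11, C=17
  Job 4: p=13, C=30
  Job 5: p=15, C=45
Total completion time = 3 + 6 + 17 + 30 + 45 = 101

101


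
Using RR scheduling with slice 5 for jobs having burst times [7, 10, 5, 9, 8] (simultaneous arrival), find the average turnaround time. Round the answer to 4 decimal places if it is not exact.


Time quantum = 5
Execution trace:
  J1 runs 5 units, time = 5
  J2 runs 5 units, time = 10
  J3 runs 5 units, time = 15
  J4 runs 5 units, time = 20
  J5 runs 5 units, time = 25
  J1 runs 2 units, time = 27
  J2 runs 5 units, time = 32
  J4 runs 4 units, time = 36
  J5 runs 3 units, time = 39
Finish times: [27, 32, 15, 36, 39]
Average turnaround = 149/5 = 29.8

29.8


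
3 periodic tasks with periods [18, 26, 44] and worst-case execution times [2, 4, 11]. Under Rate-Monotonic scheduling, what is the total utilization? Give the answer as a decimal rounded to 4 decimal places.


Compute individual utilizations (exact fractions):
  Task 1: C/T = 2/18 = 1/9 (approx. 0.1111)
  Task 2: C/T = 4/26 = 2/13 (approx. 0.1538)
  Task 3: C/T = 11/44 = 1/4 (approx. 0.25)
Total utilization U = 1/9 + 2/13 + 1/4 = 241/468
Rounded to 4 decimal places: U = 0.5150
RM (Liu & Layland) bound for 3 tasks = 0.779763; compare with U = 241/468 (approx. 0.514957)
U <= bound, so schedulable by RM sufficient condition.

0.5150


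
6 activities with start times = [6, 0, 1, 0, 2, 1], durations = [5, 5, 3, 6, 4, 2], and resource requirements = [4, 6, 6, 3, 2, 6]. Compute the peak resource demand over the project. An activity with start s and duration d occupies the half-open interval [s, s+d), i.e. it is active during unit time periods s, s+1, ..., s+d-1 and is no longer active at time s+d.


Each activity i is active on [start_i, start_i + duration_i).
Compute total resource usage per time slot:
  t=0: active resources = [6, 3], total = 9
  t=1: active resources = [6, 6, 3, 6], total = 21
  t=2: active resources = [6, 6, 3, 2, 6], total = 23
  t=3: active resources = [6, 6, 3, 2], total = 17
  t=4: active resources = [6, 3, 2], total = 11
  t=5: active resources = [3, 2], total = 5
  t=6: active resources = [4], total = 4
  t=7: active resources = [4], total = 4
  t=8: active resources = [4], total = 4
  t=9: active resources = [4], total = 4
  t=10: active resources = [4], total = 4
Peak resource demand = 23

23


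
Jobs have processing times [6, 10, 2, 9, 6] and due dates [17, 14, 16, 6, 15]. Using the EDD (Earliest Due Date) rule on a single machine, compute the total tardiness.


Sort by due date (EDD order): [(9, 6), (10, 14), (6, 15), (2, 16), (6, 17)]
Compute completion times and tardiness:
  Job 1: p=9, d=6, C=9, tardiness=max(0,9-6)=3
  Job 2: p=10, d=14, C=19, tardiness=max(0,19-14)=5
  Job 3: p=6, d=15, C=25, tardiness=max(0,25-15)=10
  Job 4: p=2, d=16, C=27, tardiness=max(0,27-16)=11
  Job 5: p=6, d=17, C=33, tardiness=max(0,33-17)=16
Total tardiness = 45

45


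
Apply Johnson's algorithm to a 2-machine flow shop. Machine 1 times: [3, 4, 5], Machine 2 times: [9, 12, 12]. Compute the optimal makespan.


Apply Johnson's rule:
  Group 1 (a <= b): [(1, 3, 9), (2, 4, 12), (3, 5, 12)]
  Group 2 (a > b): []
Optimal job order: [1, 2, 3]
Schedule:
  Job 1: M1 done at 3, M2 done at 12
  Job 2: M1 done at 7, M2 done at 24
  Job 3: M1 done at 12, M2 done at 36
Makespan = 36

36


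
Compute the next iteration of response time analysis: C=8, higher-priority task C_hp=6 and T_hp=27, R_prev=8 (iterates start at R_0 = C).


R_next = C + ceil(R_prev / T_hp) * C_hp
ceil(8 / 27) = ceil(0.2963) = 1
Interference = 1 * 6 = 6
R_next = 8 + 6 = 14

14


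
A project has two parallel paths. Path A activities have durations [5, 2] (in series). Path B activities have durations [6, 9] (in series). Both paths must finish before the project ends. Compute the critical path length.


Path A total = 5 + 2 = 7
Path B total = 6 + 9 = 15
Critical path = longest path = max(7, 15) = 15

15


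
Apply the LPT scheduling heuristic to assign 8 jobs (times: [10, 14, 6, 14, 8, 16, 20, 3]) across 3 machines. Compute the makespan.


Sort jobs in decreasing order (LPT): [20, 16, 14, 14, 10, 8, 6, 3]
Assign each job to the least loaded machine:
  Machine 1: jobs [20, 8, 3], load = 31
  Machine 2: jobs [16, 10, 6], load = 32
  Machine 3: jobs [14, 14], load = 28
Makespan = max load = 32

32


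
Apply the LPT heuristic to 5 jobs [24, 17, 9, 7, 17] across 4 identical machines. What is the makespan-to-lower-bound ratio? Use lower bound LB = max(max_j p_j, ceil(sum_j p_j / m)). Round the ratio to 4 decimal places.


LPT order: [24, 17, 17, 9, 7]
Machine loads after assignment: [24, 17, 17, 16]
LPT makespan = 24
Lower bound = max(max_job, ceil(total/4)) = max(24, 19) = 24
Ratio = 24 / 24 = 1.0

1.0


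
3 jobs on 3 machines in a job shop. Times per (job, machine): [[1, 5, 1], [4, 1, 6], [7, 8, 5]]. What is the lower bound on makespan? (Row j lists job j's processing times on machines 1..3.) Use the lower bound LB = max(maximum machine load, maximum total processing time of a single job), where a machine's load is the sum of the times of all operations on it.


Machine loads:
  Machine 1: 1 + 4 + 7 = 12
  Machine 2: 5 + 1 + 8 = 14
  Machine 3: 1 + 6 + 5 = 12
Max machine load = 14
Job totals:
  Job 1: 7
  Job 2: 11
  Job 3: 20
Max job total = 20
Lower bound = max(14, 20) = 20

20


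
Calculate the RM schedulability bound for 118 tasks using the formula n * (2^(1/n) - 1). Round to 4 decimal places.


Compute 2^(1/118) = 1.0058914152
Subtract 1: 1.0058914152 - 1 = 0.0058914152
Multiply by n: 118 * 0.0058914152 = 0.6951869936
Round to 4 dp: 0.6952

0.6952


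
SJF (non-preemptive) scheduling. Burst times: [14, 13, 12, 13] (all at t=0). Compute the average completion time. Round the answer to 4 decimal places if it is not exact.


SJF order (ascending): [12, 13, 13, 14]
Completion times:
  Job 1: burst=12, C=12
  Job 2: burst=13, C=25
  Job 3: burst=13, C=38
  Job 4: burst=14, C=52
Average completion = 127/4 = 31.75

31.75


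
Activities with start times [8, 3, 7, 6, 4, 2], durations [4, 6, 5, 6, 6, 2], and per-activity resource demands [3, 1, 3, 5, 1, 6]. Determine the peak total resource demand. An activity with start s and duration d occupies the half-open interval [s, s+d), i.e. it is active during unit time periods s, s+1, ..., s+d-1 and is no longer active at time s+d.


Each activity i is active on [start_i, start_i + duration_i).
Compute total resource usage per time slot:
  t=0: active resources = [], total = 0
  t=1: active resources = [], total = 0
  t=2: active resources = [6], total = 6
  t=3: active resources = [1, 6], total = 7
  t=4: active resources = [1, 1], total = 2
  t=5: active resources = [1, 1], total = 2
  t=6: active resources = [1, 5, 1], total = 7
  t=7: active resources = [1, 3, 5, 1], total = 10
  t=8: active resources = [3, 1, 3, 5, 1], total = 13
  t=9: active resources = [3, 3, 5, 1], total = 12
  t=10: active resources = [3, 3, 5], total = 11
  t=11: active resources = [3, 3, 5], total = 11
Peak resource demand = 13

13


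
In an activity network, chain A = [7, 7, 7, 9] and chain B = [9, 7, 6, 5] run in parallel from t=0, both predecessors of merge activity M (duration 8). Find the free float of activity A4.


ES(A4) = sum of predecessors on chain A = 21
EF(A4) = ES + duration = 21 + 9 = 30
Successor of A4 is M. ES(M) = max(sum(A), sum(B)) = max(30, 27) = 30
Free float = ES(successor) - EF(current) = 30 - 30 = 0

0


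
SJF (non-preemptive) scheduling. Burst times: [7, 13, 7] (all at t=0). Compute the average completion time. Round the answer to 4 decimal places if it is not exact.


SJF order (ascending): [7, 7, 13]
Completion times:
  Job 1: burst=7, C=7
  Job 2: burst=7, C=14
  Job 3: burst=13, C=27
Average completion = 48/3 = 16.0

16.0


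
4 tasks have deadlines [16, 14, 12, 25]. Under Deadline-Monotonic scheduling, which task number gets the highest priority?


Sort tasks by relative deadline (ascending):
  Task 3: deadline = 12
  Task 2: deadline = 14
  Task 1: deadline = 16
  Task 4: deadline = 25
Priority order (highest first): [3, 2, 1, 4]
Highest priority task = 3

3


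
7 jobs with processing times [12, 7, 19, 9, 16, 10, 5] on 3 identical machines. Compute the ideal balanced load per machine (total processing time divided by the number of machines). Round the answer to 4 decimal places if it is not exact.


Total processing time = 12 + 7 + 19 + 9 + 16 + 10 + 5 = 78
Number of machines = 3
Ideal balanced load = 78 / 3 = 26.0

26.0


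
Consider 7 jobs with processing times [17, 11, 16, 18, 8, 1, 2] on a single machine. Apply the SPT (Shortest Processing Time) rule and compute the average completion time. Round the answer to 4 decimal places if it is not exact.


Sort jobs by processing time (SPT order): [1, 2, 8, 11, 16, 17, 18]
Compute completion times sequentially:
  Job 1: processing = 1, completes at 1
  Job 2: processing = 2, completes at 3
  Job 3: processing = 8, completes at 11
  Job 4: processing = 11, completes at 22
  Job 5: processing = 16, completes at 38
  Job 6: processing = 17, completes at 55
  Job 7: processing = 18, completes at 73
Sum of completion times = 203
Average completion time = 203/7 = 29.0

29.0


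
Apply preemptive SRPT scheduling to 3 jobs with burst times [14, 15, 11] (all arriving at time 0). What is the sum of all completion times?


Since all jobs arrive at t=0, SRPT equals SPT ordering.
SPT order: [11, 14, 15]
Completion times:
  Job 1: p=11, C=11
  Job 2: p=14, C=25
  Job 3: p=15, C=40
Total completion time = 11 + 25 + 40 = 76

76


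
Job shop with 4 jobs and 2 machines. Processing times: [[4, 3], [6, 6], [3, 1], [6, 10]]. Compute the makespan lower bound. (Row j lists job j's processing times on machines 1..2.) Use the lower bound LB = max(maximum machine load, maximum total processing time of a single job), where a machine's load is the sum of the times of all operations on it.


Machine loads:
  Machine 1: 4 + 6 + 3 + 6 = 19
  Machine 2: 3 + 6 + 1 + 10 = 20
Max machine load = 20
Job totals:
  Job 1: 7
  Job 2: 12
  Job 3: 4
  Job 4: 16
Max job total = 16
Lower bound = max(20, 16) = 20

20


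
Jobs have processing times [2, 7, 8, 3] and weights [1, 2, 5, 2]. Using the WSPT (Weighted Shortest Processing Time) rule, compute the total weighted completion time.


Compute p/w ratios and sort ascending (WSPT): [(3, 2), (8, 5), (2, 1), (7, 2)]
Compute weighted completion times:
  Job (p=3,w=2): C=3, w*C=2*3=6
  Job (p=8,w=5): C=11, w*C=5*11=55
  Job (p=2,w=1): C=13, w*C=1*13=13
  Job (p=7,w=2): C=20, w*C=2*20=40
Total weighted completion time = 114

114


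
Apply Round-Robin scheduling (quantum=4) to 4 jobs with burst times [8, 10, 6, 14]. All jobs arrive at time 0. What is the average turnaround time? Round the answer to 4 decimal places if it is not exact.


Time quantum = 4
Execution trace:
  J1 runs 4 units, time = 4
  J2 runs 4 units, time = 8
  J3 runs 4 units, time = 12
  J4 runs 4 units, time = 16
  J1 runs 4 units, time = 20
  J2 runs 4 units, time = 24
  J3 runs 2 units, time = 26
  J4 runs 4 units, time = 30
  J2 runs 2 units, time = 32
  J4 runs 4 units, time = 36
  J4 runs 2 units, time = 38
Finish times: [20, 32, 26, 38]
Average turnaround = 116/4 = 29.0

29.0


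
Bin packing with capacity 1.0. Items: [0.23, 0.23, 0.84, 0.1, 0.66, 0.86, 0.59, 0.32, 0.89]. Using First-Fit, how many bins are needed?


Place items sequentially using First-Fit:
  Item 0.23 -> new Bin 1
  Item 0.23 -> Bin 1 (now 0.46)
  Item 0.84 -> new Bin 2
  Item 0.1 -> Bin 1 (now 0.56)
  Item 0.66 -> new Bin 3
  Item 0.86 -> new Bin 4
  Item 0.59 -> new Bin 5
  Item 0.32 -> Bin 1 (now 0.88)
  Item 0.89 -> new Bin 6
Total bins used = 6

6


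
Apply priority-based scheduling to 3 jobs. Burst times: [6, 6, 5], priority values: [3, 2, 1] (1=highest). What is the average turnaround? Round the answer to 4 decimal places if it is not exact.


Sort by priority (ascending = highest first):
Order: [(1, 5), (2, 6), (3, 6)]
Completion times:
  Priority 1, burst=5, C=5
  Priority 2, burst=6, C=11
  Priority 3, burst=6, C=17
Average turnaround = 33/3 = 11.0

11.0


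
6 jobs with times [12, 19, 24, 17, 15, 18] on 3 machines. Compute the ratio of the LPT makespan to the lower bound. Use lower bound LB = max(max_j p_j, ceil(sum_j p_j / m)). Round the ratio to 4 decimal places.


LPT order: [24, 19, 18, 17, 15, 12]
Machine loads after assignment: [36, 34, 35]
LPT makespan = 36
Lower bound = max(max_job, ceil(total/3)) = max(24, 35) = 35
Ratio = 36 / 35 = 1.0286

1.0286


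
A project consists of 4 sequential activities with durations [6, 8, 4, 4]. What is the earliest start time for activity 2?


Activity 2 starts after activities 1 through 1 complete.
Predecessor durations: [6]
ES = 6 = 6

6


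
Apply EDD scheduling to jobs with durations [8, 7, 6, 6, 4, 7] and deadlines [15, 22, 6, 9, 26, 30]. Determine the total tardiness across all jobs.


Sort by due date (EDD order): [(6, 6), (6, 9), (8, 15), (7, 22), (4, 26), (7, 30)]
Compute completion times and tardiness:
  Job 1: p=6, d=6, C=6, tardiness=max(0,6-6)=0
  Job 2: p=6, d=9, C=12, tardiness=max(0,12-9)=3
  Job 3: p=8, d=15, C=20, tardiness=max(0,20-15)=5
  Job 4: p=7, d=22, C=27, tardiness=max(0,27-22)=5
  Job 5: p=4, d=26, C=31, tardiness=max(0,31-26)=5
  Job 6: p=7, d=30, C=38, tardiness=max(0,38-30)=8
Total tardiness = 26

26


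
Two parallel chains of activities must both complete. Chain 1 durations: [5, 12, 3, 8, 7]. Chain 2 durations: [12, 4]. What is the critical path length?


Path A total = 5 + 12 + 3 + 8 + 7 = 35
Path B total = 12 + 4 = 16
Critical path = longest path = max(35, 16) = 35

35


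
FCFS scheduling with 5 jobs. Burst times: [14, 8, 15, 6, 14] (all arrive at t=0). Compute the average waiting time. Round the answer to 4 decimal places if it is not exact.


FCFS order (as given): [14, 8, 15, 6, 14]
Waiting times:
  Job 1: wait = 0
  Job 2: wait = 14
  Job 3: wait = 22
  Job 4: wait = 37
  Job 5: wait = 43
Sum of waiting times = 116
Average waiting time = 116/5 = 23.2

23.2


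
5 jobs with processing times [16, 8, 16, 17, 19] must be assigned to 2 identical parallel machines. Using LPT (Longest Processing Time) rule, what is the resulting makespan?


Sort jobs in decreasing order (LPT): [19, 17, 16, 16, 8]
Assign each job to the least loaded machine:
  Machine 1: jobs [19, 16], load = 35
  Machine 2: jobs [17, 16, 8], load = 41
Makespan = max load = 41

41


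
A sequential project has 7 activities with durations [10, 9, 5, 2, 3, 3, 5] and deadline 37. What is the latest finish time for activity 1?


LF(activity 1) = deadline - sum of successor durations
Successors: activities 2 through 7 with durations [9, 5, 2, 3, 3, 5]
Sum of successor durations = 27
LF = 37 - 27 = 10

10


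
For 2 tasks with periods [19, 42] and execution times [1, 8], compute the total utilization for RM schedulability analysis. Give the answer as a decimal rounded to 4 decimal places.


Compute individual utilizations (exact fractions):
  Task 1: C/T = 1/19 (approx. 0.0526)
  Task 2: C/T = 8/42 = 4/21 (approx. 0.1905)
Total utilization U = 1/19 + 4/21 = 97/399
Rounded to 4 decimal places: U = 0.2431
RM (Liu & Layland) bound for 2 tasks = 0.828427; compare with U = 97/399 (approx. 0.243108)
U <= bound, so schedulable by RM sufficient condition.

0.2431


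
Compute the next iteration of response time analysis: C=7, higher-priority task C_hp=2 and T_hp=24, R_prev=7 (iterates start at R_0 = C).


R_next = C + ceil(R_prev / T_hp) * C_hp
ceil(7 / 24) = ceil(0.2917) = 1
Interference = 1 * 2 = 2
R_next = 7 + 2 = 9

9


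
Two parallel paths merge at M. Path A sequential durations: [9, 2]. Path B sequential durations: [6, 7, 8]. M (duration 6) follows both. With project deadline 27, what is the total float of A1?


Forward pass: ES(A1) = sum of predecessors on chain A = 0
EF = ES + duration = 0 + 9 = 9
Backward pass: LF(M) = deadline = 27; LS(M) = 27 - 6 = 21
LF(A1) = LS(M) - sum(successors on chain A) = 21 - 2 = 19
LS = LF - duration = 19 - 9 = 10
Total float = LS - ES = 10 - 0 = 10

10


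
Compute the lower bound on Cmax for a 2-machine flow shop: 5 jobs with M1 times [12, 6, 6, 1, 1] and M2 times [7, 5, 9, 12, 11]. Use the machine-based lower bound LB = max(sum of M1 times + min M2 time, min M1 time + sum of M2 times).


LB1 = sum(M1 times) + min(M2 times) = 26 + 5 = 31
LB2 = min(M1 times) + sum(M2 times) = 1 + 44 = 45
Lower bound = max(LB1, LB2) = max(31, 45) = 45

45


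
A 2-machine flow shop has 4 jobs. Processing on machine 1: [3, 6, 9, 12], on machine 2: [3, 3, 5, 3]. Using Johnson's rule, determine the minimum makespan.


Apply Johnson's rule:
  Group 1 (a <= b): [(1, 3, 3)]
  Group 2 (a > b): [(3, 9, 5), (2, 6, 3), (4, 12, 3)]
Optimal job order: [1, 3, 2, 4]
Schedule:
  Job 1: M1 done at 3, M2 done at 6
  Job 3: M1 done at 12, M2 done at 17
  Job 2: M1 done at 18, M2 done at 21
  Job 4: M1 done at 30, M2 done at 33
Makespan = 33

33


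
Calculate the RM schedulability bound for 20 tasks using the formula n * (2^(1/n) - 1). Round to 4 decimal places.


Compute 2^(1/20) = 1.0352649238
Subtract 1: 1.0352649238 - 1 = 0.0352649238
Multiply by n: 20 * 0.0352649238 = 0.7052984760
Round to 4 dp: 0.7053

0.7053


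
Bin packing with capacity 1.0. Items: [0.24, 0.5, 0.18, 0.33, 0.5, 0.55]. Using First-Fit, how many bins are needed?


Place items sequentially using First-Fit:
  Item 0.24 -> new Bin 1
  Item 0.5 -> Bin 1 (now 0.74)
  Item 0.18 -> Bin 1 (now 0.92)
  Item 0.33 -> new Bin 2
  Item 0.5 -> Bin 2 (now 0.83)
  Item 0.55 -> new Bin 3
Total bins used = 3

3


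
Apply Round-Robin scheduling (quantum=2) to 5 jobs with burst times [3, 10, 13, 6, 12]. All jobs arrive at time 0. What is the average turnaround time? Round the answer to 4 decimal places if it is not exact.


Time quantum = 2
Execution trace:
  J1 runs 2 units, time = 2
  J2 runs 2 units, time = 4
  J3 runs 2 units, time = 6
  J4 runs 2 units, time = 8
  J5 runs 2 units, time = 10
  J1 runs 1 units, time = 11
  J2 runs 2 units, time = 13
  J3 runs 2 units, time = 15
  J4 runs 2 units, time = 17
  J5 runs 2 units, time = 19
  J2 runs 2 units, time = 21
  J3 runs 2 units, time = 23
  J4 runs 2 units, time = 25
  J5 runs 2 units, time = 27
  J2 runs 2 units, time = 29
  J3 runs 2 units, time = 31
  J5 runs 2 units, time = 33
  J2 runs 2 units, time = 35
  J3 runs 2 units, time = 37
  J5 runs 2 units, time = 39
  J3 runs 2 units, time = 41
  J5 runs 2 units, time = 43
  J3 runs 1 units, time = 44
Finish times: [11, 35, 44, 25, 43]
Average turnaround = 158/5 = 31.6

31.6


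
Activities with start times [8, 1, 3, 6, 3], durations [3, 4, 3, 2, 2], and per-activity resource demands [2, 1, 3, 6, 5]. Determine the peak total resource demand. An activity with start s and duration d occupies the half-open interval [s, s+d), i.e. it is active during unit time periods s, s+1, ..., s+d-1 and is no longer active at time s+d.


Each activity i is active on [start_i, start_i + duration_i).
Compute total resource usage per time slot:
  t=0: active resources = [], total = 0
  t=1: active resources = [1], total = 1
  t=2: active resources = [1], total = 1
  t=3: active resources = [1, 3, 5], total = 9
  t=4: active resources = [1, 3, 5], total = 9
  t=5: active resources = [3], total = 3
  t=6: active resources = [6], total = 6
  t=7: active resources = [6], total = 6
  t=8: active resources = [2], total = 2
  t=9: active resources = [2], total = 2
  t=10: active resources = [2], total = 2
Peak resource demand = 9

9
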